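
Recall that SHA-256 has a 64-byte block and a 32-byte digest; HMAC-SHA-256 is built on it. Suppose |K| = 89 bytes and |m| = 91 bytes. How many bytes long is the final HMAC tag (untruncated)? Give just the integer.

The tag is one SHA-256 digest: 32 bytes.

32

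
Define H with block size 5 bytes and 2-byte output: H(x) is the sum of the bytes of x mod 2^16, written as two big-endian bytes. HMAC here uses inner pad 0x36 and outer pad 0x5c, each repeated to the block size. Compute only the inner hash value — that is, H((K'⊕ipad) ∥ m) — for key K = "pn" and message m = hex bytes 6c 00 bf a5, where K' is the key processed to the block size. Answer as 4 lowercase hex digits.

0310

Key "pn" = 70 6e is 2 bytes ≤ B = 5; zero-pad to 5 bytes: K' = 70 6e 00 00 00.
K' ⊕ ipad = 46 58 36 36 36.
Inner input = 46 58 36 36 36 ∥ 6c 00 bf a5.
Inner hash: sum = 70+88+54+54+54+108+0+191+165 = 784 → 03 10.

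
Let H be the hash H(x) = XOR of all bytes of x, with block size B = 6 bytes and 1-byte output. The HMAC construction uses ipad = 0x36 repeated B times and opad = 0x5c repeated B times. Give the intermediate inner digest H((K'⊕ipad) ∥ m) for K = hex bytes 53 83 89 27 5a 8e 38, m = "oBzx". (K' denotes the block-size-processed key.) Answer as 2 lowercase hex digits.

Key hex bytes 53 83 89 27 5a 8e 38 is 7 bytes > B = 6, so hash it first: H(key) = 92, then zero-pad to 6 bytes: K' = 92 00 00 00 00 00.
K' ⊕ ipad = a4 36 36 36 36 36.
Inner input = a4 36 36 36 36 36 ∥ 6f 42 7a 78.
Inner hash: XOR a4⊕36⊕36⊕36⊕36⊕36⊕6f⊕42⊕7a⊕78 = bd.

bd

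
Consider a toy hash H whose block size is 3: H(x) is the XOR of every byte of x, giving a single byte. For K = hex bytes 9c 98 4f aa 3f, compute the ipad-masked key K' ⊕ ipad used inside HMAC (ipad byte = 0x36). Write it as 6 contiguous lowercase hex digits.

Key hex bytes 9c 98 4f aa 3f is 5 bytes > B = 3, so hash it first: H(key) = de, then zero-pad to 3 bytes: K' = de 00 00.
XOR each byte with 0x36: de⊕36=e8, 00⊕36=36, 00⊕36=36.

e83636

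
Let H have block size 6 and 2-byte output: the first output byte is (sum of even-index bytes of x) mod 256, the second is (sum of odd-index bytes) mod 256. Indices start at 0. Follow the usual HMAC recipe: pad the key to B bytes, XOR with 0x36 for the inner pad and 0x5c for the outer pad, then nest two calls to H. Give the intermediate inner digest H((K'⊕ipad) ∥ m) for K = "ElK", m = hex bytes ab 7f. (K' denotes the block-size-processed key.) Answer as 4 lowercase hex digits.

Key "ElK" = 45 6c 4b is 3 bytes ≤ B = 6; zero-pad to 6 bytes: K' = 45 6c 4b 00 00 00.
K' ⊕ ipad = 73 5a 7d 36 36 36.
Inner input = 73 5a 7d 36 36 36 ∥ ab 7f.
Inner hash: even-index sum = 465 mod 256 = 209; odd-index sum = 325 mod 256 = 69 → d1 45.

d145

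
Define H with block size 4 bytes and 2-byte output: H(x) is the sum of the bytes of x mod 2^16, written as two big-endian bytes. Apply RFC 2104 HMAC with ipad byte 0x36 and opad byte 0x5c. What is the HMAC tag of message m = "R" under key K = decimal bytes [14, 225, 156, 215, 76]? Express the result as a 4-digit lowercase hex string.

Key decimal bytes [14, 225, 156, 215, 76] = 0e e1 9c d7 4c is 5 bytes > B = 4, so hash it first: H(key) = 02 ae, then zero-pad to 4 bytes: K' = 02 ae 00 00.
K' ⊕ ipad = 34 98 36 36.  K' ⊕ opad = 5e f2 5c 5c.
Inner input = (K'⊕ipad) ∥ m = 34 98 36 36 ∥ 52.
Inner hash: sum = 52+152+54+54+82 = 394 → 01 8a.
Outer input = (K'⊕opad) ∥ inner = 5e f2 5c 5c ∥ 01 8a.
Outer hash (tag): sum = 94+242+92+92+1+138 = 659 → 02 93.

0293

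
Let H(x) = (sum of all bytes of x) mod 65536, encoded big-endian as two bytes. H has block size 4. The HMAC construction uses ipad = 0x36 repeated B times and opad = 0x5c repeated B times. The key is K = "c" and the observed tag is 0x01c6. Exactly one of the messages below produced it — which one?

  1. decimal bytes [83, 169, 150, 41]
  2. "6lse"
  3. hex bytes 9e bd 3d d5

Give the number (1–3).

Key "c" = 63 is 1 byte ≤ B = 4; zero-pad to 4 bytes: K' = 63 00 00 00.
K' ⊕ ipad = 55 36 36 36; K' ⊕ opad = 3f 5c 5c 5c.
m1: inner = H(55 36 36 36 53 a9 96 29) = 02 b2; tag = H(3f 5c 5c 5c 02 b2) = 0207
m2: inner = H(55 36 36 36 36 6c 73 65) = 02 71; tag = H(3f 5c 5c 5c 02 71) = 01c6 ← matches
m3: inner = H(55 36 36 36 9e bd 3d d5) = 03 64; tag = H(3f 5c 5c 5c 03 64) = 01ba

2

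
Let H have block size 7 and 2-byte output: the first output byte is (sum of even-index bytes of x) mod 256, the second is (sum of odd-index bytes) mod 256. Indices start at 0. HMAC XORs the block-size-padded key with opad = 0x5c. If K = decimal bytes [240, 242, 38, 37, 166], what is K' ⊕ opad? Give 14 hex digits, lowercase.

Key decimal bytes [240, 242, 38, 37, 166] = f0 f2 26 25 a6 is 5 bytes ≤ B = 7; zero-pad to 7 bytes: K' = f0 f2 26 25 a6 00 00.
XOR each byte with 0x5c: f0⊕5c=ac, f2⊕5c=ae, 26⊕5c=7a, 25⊕5c=79, a6⊕5c=fa, 00⊕5c=5c, 00⊕5c=5c.

acae7a79fa5c5c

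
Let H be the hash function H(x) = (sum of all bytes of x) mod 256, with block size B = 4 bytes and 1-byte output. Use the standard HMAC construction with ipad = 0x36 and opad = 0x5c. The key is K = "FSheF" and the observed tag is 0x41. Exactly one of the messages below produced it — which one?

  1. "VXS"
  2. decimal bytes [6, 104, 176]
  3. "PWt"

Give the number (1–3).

Key "FSheF" = 46 53 68 65 46 is 5 bytes > B = 4, so hash it first: H(key) = ac, then zero-pad to 4 bytes: K' = ac 00 00 00.
K' ⊕ ipad = 9a 36 36 36; K' ⊕ opad = f0 5c 5c 5c.
m1: inner = H(9a 36 36 36 56 58 53) = 3d; tag = H(f0 5c 5c 5c 3d) = 41 ← matches
m2: inner = H(9a 36 36 36 06 68 b0) = 5a; tag = H(f0 5c 5c 5c 5a) = 5e
m3: inner = H(9a 36 36 36 50 57 74) = 57; tag = H(f0 5c 5c 5c 57) = 5b

1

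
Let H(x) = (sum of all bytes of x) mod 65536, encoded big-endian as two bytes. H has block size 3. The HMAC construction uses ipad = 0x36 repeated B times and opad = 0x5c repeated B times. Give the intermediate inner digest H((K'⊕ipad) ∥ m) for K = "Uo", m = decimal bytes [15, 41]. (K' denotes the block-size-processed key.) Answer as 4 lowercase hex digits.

012a

Key "Uo" = 55 6f is 2 bytes ≤ B = 3; zero-pad to 3 bytes: K' = 55 6f 00.
K' ⊕ ipad = 63 59 36.
Inner input = 63 59 36 ∥ 0f 29.
Inner hash: sum = 99+89+54+15+41 = 298 → 01 2a.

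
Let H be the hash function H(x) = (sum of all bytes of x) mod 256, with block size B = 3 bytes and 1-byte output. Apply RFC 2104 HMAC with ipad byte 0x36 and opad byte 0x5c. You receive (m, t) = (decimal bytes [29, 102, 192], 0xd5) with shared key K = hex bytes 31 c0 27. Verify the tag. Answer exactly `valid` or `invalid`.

valid

Key hex bytes 31 c0 27 is exactly B = 3 bytes: K' = 31 c0 27.
K' ⊕ ipad = 07 f6 11; K' ⊕ opad = 6d 9c 7b.
Inner hash: sum = 7+246+17+29+102+192 = 593; mod 256 = 81 → 51.
Outer hash (recomputed tag): sum = 109+156+123+81 = 469; mod 256 = 213 → d5.
Recomputed tag = d5; claimed = d5 → match.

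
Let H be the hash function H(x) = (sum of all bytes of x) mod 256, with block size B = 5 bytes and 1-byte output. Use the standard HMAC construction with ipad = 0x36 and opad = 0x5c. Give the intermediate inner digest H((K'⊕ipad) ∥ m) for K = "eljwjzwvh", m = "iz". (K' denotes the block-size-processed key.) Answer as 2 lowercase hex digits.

Key "eljwjzwvh" = 65 6c 6a 77 6a 7a 77 76 68 is 9 bytes > B = 5, so hash it first: H(key) = eb, then zero-pad to 5 bytes: K' = eb 00 00 00 00.
K' ⊕ ipad = dd 36 36 36 36.
Inner input = dd 36 36 36 36 ∥ 69 7a.
Inner hash: sum = 221+54+54+54+54+105+122 = 664; mod 256 = 152 → 98.

98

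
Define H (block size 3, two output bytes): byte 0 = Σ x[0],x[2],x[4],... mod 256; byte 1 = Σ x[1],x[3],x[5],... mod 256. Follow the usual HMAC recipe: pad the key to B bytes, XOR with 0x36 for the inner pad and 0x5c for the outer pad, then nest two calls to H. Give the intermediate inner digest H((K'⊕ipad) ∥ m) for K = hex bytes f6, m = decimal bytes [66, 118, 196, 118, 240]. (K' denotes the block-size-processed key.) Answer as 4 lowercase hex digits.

Key hex bytes f6 is 1 byte ≤ B = 3; zero-pad to 3 bytes: K' = f6 00 00.
K' ⊕ ipad = c0 36 36.
Inner input = c0 36 36 ∥ 42 76 c4 76 f0.
Inner hash: even-index sum = 482 mod 256 = 226; odd-index sum = 556 mod 256 = 44 → e2 2c.

e22c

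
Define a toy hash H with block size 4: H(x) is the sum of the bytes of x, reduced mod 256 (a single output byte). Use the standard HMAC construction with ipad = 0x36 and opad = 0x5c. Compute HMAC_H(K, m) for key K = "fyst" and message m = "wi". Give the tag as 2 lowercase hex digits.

bc

Key "fyst" = 66 79 73 74 is exactly B = 4 bytes: K' = 66 79 73 74.
K' ⊕ ipad = 50 4f 45 42.  K' ⊕ opad = 3a 25 2f 28.
Inner input = (K'⊕ipad) ∥ m = 50 4f 45 42 ∥ 77 69.
Inner hash: sum = 80+79+69+66+119+105 = 518; mod 256 = 6 → 06.
Outer input = (K'⊕opad) ∥ inner = 3a 25 2f 28 ∥ 06.
Outer hash (tag): sum = 58+37+47+40+6 = 188 → bc.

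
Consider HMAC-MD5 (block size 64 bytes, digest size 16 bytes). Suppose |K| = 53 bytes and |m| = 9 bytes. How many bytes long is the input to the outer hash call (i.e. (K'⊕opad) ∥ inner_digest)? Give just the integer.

80

Key is 53 ≤ 64 bytes, zero-padded: |K'| = 64.
Outer input = (K'⊕opad) ∥ H(inner) → 64 + 16 = 80 bytes.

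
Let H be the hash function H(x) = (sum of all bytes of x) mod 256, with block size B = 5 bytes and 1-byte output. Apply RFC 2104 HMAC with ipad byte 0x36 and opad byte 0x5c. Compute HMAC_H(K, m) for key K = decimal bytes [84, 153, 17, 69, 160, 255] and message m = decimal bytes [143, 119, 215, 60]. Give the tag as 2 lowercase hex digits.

f3

Key decimal bytes [84, 153, 17, 69, 160, 255] = 54 99 11 45 a0 ff is 6 bytes > B = 5, so hash it first: H(key) = e2, then zero-pad to 5 bytes: K' = e2 00 00 00 00.
K' ⊕ ipad = d4 36 36 36 36.  K' ⊕ opad = be 5c 5c 5c 5c.
Inner input = (K'⊕ipad) ∥ m = d4 36 36 36 36 ∥ 8f 77 d7 3c.
Inner hash: sum = 212+54+54+54+54+143+119+215+60 = 965; mod 256 = 197 → c5.
Outer input = (K'⊕opad) ∥ inner = be 5c 5c 5c 5c ∥ c5.
Outer hash (tag): sum = 190+92+92+92+92+197 = 755; mod 256 = 243 → f3.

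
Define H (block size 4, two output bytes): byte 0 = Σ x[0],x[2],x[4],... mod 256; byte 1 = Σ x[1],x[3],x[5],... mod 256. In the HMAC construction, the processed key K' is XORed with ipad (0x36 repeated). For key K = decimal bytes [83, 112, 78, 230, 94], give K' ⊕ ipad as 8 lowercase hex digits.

c9603636

Key decimal bytes [83, 112, 78, 230, 94] = 53 70 4e e6 5e is 5 bytes > B = 4, so hash it first: H(key) = ff 56, then zero-pad to 4 bytes: K' = ff 56 00 00.
XOR each byte with 0x36: ff⊕36=c9, 56⊕36=60, 00⊕36=36, 00⊕36=36.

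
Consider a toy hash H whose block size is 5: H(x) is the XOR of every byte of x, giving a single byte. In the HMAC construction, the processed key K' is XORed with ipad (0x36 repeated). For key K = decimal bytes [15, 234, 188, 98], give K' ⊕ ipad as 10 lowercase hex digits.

39dc8a5436

Key decimal bytes [15, 234, 188, 98] = 0f ea bc 62 is 4 bytes ≤ B = 5; zero-pad to 5 bytes: K' = 0f ea bc 62 00.
XOR each byte with 0x36: 0f⊕36=39, ea⊕36=dc, bc⊕36=8a, 62⊕36=54, 00⊕36=36.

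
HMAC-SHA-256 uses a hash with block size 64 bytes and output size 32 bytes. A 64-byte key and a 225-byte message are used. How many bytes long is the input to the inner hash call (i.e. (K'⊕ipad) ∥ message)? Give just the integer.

Key is 64 ≤ 64 bytes, zero-padded: |K'| = 64.
Inner input = (K'⊕ipad) ∥ m → 64 + 225 = 289 bytes.

289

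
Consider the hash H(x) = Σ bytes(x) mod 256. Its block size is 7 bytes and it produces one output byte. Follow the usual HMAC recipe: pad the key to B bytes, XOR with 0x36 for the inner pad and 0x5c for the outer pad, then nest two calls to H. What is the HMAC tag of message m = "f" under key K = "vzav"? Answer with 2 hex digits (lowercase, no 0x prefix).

Key "vzav" = 76 7a 61 76 is 4 bytes ≤ B = 7; zero-pad to 7 bytes: K' = 76 7a 61 76 00 00 00.
K' ⊕ ipad = 40 4c 57 40 36 36 36.  K' ⊕ opad = 2a 26 3d 2a 5c 5c 5c.
Inner input = (K'⊕ipad) ∥ m = 40 4c 57 40 36 36 36 ∥ 66.
Inner hash: sum = 64+76+87+64+54+54+54+102 = 555; mod 256 = 43 → 2b.
Outer input = (K'⊕opad) ∥ inner = 2a 26 3d 2a 5c 5c 5c ∥ 2b.
Outer hash (tag): sum = 42+38+61+42+92+92+92+43 = 502; mod 256 = 246 → f6.

f6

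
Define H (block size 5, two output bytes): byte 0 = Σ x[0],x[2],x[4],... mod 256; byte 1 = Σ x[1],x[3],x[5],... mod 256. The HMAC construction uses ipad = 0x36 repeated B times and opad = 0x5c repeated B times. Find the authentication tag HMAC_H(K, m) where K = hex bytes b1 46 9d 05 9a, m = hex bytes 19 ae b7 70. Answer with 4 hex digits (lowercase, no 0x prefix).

Key hex bytes b1 46 9d 05 9a is exactly B = 5 bytes: K' = b1 46 9d 05 9a.
K' ⊕ ipad = 87 70 ab 33 ac.  K' ⊕ opad = ed 1a c1 59 c6.
Inner input = (K'⊕ipad) ∥ m = 87 70 ab 33 ac ∥ 19 ae b7 70.
Inner hash: even-index sum = 764 mod 256 = 252; odd-index sum = 371 mod 256 = 115 → fc 73.
Outer input = (K'⊕opad) ∥ inner = ed 1a c1 59 c6 ∥ fc 73.
Outer hash (tag): even-index sum = 743 mod 256 = 231; odd-index sum = 367 mod 256 = 111 → e7 6f.

e76f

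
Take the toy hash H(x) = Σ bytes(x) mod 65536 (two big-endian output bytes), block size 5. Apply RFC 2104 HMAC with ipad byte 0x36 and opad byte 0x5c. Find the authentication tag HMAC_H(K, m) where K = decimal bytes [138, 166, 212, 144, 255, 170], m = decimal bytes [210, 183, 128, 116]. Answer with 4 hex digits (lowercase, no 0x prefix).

022c

Key decimal bytes [138, 166, 212, 144, 255, 170] = 8a a6 d4 90 ff aa is 6 bytes > B = 5, so hash it first: H(key) = 04 3d, then zero-pad to 5 bytes: K' = 04 3d 00 00 00.
K' ⊕ ipad = 32 0b 36 36 36.  K' ⊕ opad = 58 61 5c 5c 5c.
Inner input = (K'⊕ipad) ∥ m = 32 0b 36 36 36 ∥ d2 b7 80 74.
Inner hash: sum = 50+11+54+54+54+210+183+128+116 = 860 → 03 5c.
Outer input = (K'⊕opad) ∥ inner = 58 61 5c 5c 5c ∥ 03 5c.
Outer hash (tag): sum = 88+97+92+92+92+3+92 = 556 → 02 2c.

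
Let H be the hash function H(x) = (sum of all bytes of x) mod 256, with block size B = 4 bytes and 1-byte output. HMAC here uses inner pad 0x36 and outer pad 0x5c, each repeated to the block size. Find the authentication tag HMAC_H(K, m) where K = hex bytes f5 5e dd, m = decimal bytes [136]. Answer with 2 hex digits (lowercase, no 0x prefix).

5c

Key hex bytes f5 5e dd is 3 bytes ≤ B = 4; zero-pad to 4 bytes: K' = f5 5e dd 00.
K' ⊕ ipad = c3 68 eb 36.  K' ⊕ opad = a9 02 81 5c.
Inner input = (K'⊕ipad) ∥ m = c3 68 eb 36 ∥ 88.
Inner hash: sum = 195+104+235+54+136 = 724; mod 256 = 212 → d4.
Outer input = (K'⊕opad) ∥ inner = a9 02 81 5c ∥ d4.
Outer hash (tag): sum = 169+2+129+92+212 = 604; mod 256 = 92 → 5c.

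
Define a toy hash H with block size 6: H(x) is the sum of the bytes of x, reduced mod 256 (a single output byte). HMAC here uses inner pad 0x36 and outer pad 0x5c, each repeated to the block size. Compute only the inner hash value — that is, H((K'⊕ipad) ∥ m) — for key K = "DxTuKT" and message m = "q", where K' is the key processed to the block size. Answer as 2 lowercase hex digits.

b5

Key "DxTuKT" = 44 78 54 75 4b 54 is exactly B = 6 bytes: K' = 44 78 54 75 4b 54.
K' ⊕ ipad = 72 4e 62 43 7d 62.
Inner input = 72 4e 62 43 7d 62 ∥ 71.
Inner hash: sum = 114+78+98+67+125+98+113 = 693; mod 256 = 181 → b5.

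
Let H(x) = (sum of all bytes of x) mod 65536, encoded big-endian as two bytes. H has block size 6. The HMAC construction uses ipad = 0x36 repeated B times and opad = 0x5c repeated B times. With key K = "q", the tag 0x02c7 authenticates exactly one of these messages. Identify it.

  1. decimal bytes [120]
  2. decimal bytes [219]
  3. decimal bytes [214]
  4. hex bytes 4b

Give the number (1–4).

Key "q" = 71 is 1 byte ≤ B = 6; zero-pad to 6 bytes: K' = 71 00 00 00 00 00.
K' ⊕ ipad = 47 36 36 36 36 36; K' ⊕ opad = 2d 5c 5c 5c 5c 5c.
m1: inner = H(47 36 36 36 36 36 78) = 01 cd; tag = H(2d 5c 5c 5c 5c 5c 01 cd) = 02c7 ← matches
m2: inner = H(47 36 36 36 36 36 db) = 02 30; tag = H(2d 5c 5c 5c 5c 5c 02 30) = 022b
m3: inner = H(47 36 36 36 36 36 d6) = 02 2b; tag = H(2d 5c 5c 5c 5c 5c 02 2b) = 0226
m4: inner = H(47 36 36 36 36 36 4b) = 01 a0; tag = H(2d 5c 5c 5c 5c 5c 01 a0) = 029a

1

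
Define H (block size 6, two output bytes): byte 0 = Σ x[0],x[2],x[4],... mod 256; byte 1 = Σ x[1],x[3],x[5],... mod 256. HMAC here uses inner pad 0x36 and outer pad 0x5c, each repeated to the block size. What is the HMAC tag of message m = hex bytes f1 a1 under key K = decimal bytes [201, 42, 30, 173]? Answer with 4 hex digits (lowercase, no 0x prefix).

Key decimal bytes [201, 42, 30, 173] = c9 2a 1e ad is 4 bytes ≤ B = 6; zero-pad to 6 bytes: K' = c9 2a 1e ad 00 00.
K' ⊕ ipad = ff 1c 28 9b 36 36.  K' ⊕ opad = 95 76 42 f1 5c 5c.
Inner input = (K'⊕ipad) ∥ m = ff 1c 28 9b 36 36 ∥ f1 a1.
Inner hash: even-index sum = 590 mod 256 = 78; odd-index sum = 398 mod 256 = 142 → 4e 8e.
Outer input = (K'⊕opad) ∥ inner = 95 76 42 f1 5c 5c ∥ 4e 8e.
Outer hash (tag): even-index sum = 385 mod 256 = 129; odd-index sum = 593 mod 256 = 81 → 81 51.

8151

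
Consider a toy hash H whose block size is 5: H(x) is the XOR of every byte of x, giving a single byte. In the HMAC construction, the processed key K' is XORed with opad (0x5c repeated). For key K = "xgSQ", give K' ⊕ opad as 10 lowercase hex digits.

Key "xgSQ" = 78 67 53 51 is 4 bytes ≤ B = 5; zero-pad to 5 bytes: K' = 78 67 53 51 00.
XOR each byte with 0x5c: 78⊕5c=24, 67⊕5c=3b, 53⊕5c=0f, 51⊕5c=0d, 00⊕5c=5c.

243b0f0d5c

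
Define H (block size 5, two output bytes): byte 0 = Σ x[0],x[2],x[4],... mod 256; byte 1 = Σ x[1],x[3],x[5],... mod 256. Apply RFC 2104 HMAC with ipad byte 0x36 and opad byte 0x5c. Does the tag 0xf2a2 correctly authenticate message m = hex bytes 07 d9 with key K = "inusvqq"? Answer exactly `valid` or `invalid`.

valid

Key "inusvqq" = 69 6e 75 73 76 71 71 is 7 bytes > B = 5, so hash it first: H(key) = c5 52, then zero-pad to 5 bytes: K' = c5 52 00 00 00.
K' ⊕ ipad = f3 64 36 36 36; K' ⊕ opad = 99 0e 5c 5c 5c.
Inner hash: even-index sum = 568 mod 256 = 56; odd-index sum = 161 mod 256 = 161 → 38 a1.
Outer hash (recomputed tag): even-index sum = 498 mod 256 = 242; odd-index sum = 162 mod 256 = 162 → f2 a2.
Recomputed tag = f2a2; claimed = f2a2 → match.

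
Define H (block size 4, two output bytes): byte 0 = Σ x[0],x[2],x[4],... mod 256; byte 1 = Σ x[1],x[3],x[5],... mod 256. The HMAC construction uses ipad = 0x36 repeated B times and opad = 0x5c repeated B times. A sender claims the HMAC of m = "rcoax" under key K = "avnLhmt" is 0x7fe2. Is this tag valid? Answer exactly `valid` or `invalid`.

valid

Key "avnLhmt" = 61 76 6e 4c 68 6d 74 is 7 bytes > B = 4, so hash it first: H(key) = ab 2f, then zero-pad to 4 bytes: K' = ab 2f 00 00.
K' ⊕ ipad = 9d 19 36 36; K' ⊕ opad = f7 73 5c 5c.
Inner hash: even-index sum = 556 mod 256 = 44; odd-index sum = 275 mod 256 = 19 → 2c 13.
Outer hash (recomputed tag): even-index sum = 383 mod 256 = 127; odd-index sum = 226 mod 256 = 226 → 7f e2.
Recomputed tag = 7fe2; claimed = 7fe2 → match.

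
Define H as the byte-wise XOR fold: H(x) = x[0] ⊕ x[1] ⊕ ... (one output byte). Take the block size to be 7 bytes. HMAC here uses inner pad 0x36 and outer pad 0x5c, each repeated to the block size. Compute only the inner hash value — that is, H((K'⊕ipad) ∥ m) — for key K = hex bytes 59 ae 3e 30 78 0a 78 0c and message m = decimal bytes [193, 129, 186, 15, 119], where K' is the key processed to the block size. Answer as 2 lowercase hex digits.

Key hex bytes 59 ae 3e 30 78 0a 78 0c is 8 bytes > B = 7, so hash it first: H(key) = ff, then zero-pad to 7 bytes: K' = ff 00 00 00 00 00 00.
K' ⊕ ipad = c9 36 36 36 36 36 36.
Inner input = c9 36 36 36 36 36 36 ∥ c1 81 ba 0f 77.
Inner hash: XOR c9⊕36⊕36⊕36⊕36⊕36⊕36⊕c1⊕81⊕ba⊕0f⊕77 = 4b.

4b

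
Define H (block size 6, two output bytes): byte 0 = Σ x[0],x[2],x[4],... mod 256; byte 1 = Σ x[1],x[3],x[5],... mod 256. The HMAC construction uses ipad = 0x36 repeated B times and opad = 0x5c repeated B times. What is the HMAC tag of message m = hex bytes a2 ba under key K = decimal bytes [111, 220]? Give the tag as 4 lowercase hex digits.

5248

Key decimal bytes [111, 220] = 6f dc is 2 bytes ≤ B = 6; zero-pad to 6 bytes: K' = 6f dc 00 00 00 00.
K' ⊕ ipad = 59 ea 36 36 36 36.  K' ⊕ opad = 33 80 5c 5c 5c 5c.
Inner input = (K'⊕ipad) ∥ m = 59 ea 36 36 36 36 ∥ a2 ba.
Inner hash: even-index sum = 359 mod 256 = 103; odd-index sum = 528 mod 256 = 16 → 67 10.
Outer input = (K'⊕opad) ∥ inner = 33 80 5c 5c 5c 5c ∥ 67 10.
Outer hash (tag): even-index sum = 338 mod 256 = 82; odd-index sum = 328 mod 256 = 72 → 52 48.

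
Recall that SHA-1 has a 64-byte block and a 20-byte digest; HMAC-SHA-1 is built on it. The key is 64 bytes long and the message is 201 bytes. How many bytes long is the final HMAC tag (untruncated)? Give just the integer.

The tag is one SHA-1 digest: 20 bytes.

20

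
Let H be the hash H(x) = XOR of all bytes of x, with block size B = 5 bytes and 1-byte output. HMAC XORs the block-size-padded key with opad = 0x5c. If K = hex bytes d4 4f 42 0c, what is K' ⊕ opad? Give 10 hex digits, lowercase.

Key hex bytes d4 4f 42 0c is 4 bytes ≤ B = 5; zero-pad to 5 bytes: K' = d4 4f 42 0c 00.
XOR each byte with 0x5c: d4⊕5c=88, 4f⊕5c=13, 42⊕5c=1e, 0c⊕5c=50, 00⊕5c=5c.

88131e505c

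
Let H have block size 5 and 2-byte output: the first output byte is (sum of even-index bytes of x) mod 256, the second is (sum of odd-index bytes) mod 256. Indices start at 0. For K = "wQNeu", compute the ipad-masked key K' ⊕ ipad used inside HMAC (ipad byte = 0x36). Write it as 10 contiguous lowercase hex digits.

4167785343

Key "wQNeu" = 77 51 4e 65 75 is exactly B = 5 bytes: K' = 77 51 4e 65 75.
XOR each byte with 0x36: 77⊕36=41, 51⊕36=67, 4e⊕36=78, 65⊕36=53, 75⊕36=43.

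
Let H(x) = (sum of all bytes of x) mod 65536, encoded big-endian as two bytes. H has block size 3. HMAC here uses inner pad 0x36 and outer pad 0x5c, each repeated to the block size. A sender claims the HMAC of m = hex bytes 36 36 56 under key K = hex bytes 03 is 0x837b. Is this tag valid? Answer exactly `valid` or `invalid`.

Key hex bytes 03 is 1 byte ≤ B = 3; zero-pad to 3 bytes: K' = 03 00 00.
K' ⊕ ipad = 35 36 36; K' ⊕ opad = 5f 5c 5c.
Inner hash: sum = 53+54+54+54+54+86 = 355 → 01 63.
Outer hash (recomputed tag): sum = 95+92+92+1+99 = 379 → 01 7b.
Recomputed tag = 017b; claimed = 837b → mismatch.

invalid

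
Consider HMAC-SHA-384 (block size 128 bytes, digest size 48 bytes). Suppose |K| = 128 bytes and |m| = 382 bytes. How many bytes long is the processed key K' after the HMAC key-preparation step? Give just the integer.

128

Key is 128 ≤ 128 bytes, zero-padded: |K'| = 128.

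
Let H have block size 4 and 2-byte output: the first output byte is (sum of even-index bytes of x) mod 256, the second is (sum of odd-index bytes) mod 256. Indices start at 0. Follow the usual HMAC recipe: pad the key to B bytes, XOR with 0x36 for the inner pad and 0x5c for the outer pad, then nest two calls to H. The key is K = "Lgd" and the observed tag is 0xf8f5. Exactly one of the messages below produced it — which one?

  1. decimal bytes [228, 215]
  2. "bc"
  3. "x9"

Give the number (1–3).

Key "Lgd" = 4c 67 64 is 3 bytes ≤ B = 4; zero-pad to 4 bytes: K' = 4c 67 64 00.
K' ⊕ ipad = 7a 51 52 36; K' ⊕ opad = 10 3b 38 5c.
m1: inner = H(7a 51 52 36 e4 d7) = b0 5e; tag = H(10 3b 38 5c b0 5e) = f8f5 ← matches
m2: inner = H(7a 51 52 36 62 63) = 2e ea; tag = H(10 3b 38 5c 2e ea) = 7681
m3: inner = H(7a 51 52 36 78 39) = 44 c0; tag = H(10 3b 38 5c 44 c0) = 8c57

1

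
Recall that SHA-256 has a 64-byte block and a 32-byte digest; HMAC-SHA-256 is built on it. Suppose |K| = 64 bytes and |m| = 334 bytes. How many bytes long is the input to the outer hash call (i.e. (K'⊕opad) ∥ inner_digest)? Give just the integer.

Key is 64 ≤ 64 bytes, zero-padded: |K'| = 64.
Outer input = (K'⊕opad) ∥ H(inner) → 64 + 32 = 96 bytes.

96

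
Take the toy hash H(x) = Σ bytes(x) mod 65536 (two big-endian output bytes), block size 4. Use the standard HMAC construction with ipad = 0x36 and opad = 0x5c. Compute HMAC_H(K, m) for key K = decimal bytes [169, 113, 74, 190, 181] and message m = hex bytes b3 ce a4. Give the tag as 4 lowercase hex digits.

024a

Key decimal bytes [169, 113, 74, 190, 181] = a9 71 4a be b5 is 5 bytes > B = 4, so hash it first: H(key) = 02 d7, then zero-pad to 4 bytes: K' = 02 d7 00 00.
K' ⊕ ipad = 34 e1 36 36.  K' ⊕ opad = 5e 8b 5c 5c.
Inner input = (K'⊕ipad) ∥ m = 34 e1 36 36 ∥ b3 ce a4.
Inner hash: sum = 52+225+54+54+179+206+164 = 934 → 03 a6.
Outer input = (K'⊕opad) ∥ inner = 5e 8b 5c 5c ∥ 03 a6.
Outer hash (tag): sum = 94+139+92+92+3+166 = 586 → 02 4a.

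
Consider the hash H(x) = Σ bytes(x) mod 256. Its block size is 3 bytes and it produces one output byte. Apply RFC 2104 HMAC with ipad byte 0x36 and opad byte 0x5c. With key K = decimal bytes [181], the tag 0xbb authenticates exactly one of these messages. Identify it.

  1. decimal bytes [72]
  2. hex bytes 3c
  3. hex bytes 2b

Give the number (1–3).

3

Key decimal bytes [181] = b5 is 1 byte ≤ B = 3; zero-pad to 3 bytes: K' = b5 00 00.
K' ⊕ ipad = 83 36 36; K' ⊕ opad = e9 5c 5c.
m1: inner = H(83 36 36 48) = 37; tag = H(e9 5c 5c 37) = d8
m2: inner = H(83 36 36 3c) = 2b; tag = H(e9 5c 5c 2b) = cc
m3: inner = H(83 36 36 2b) = 1a; tag = H(e9 5c 5c 1a) = bb ← matches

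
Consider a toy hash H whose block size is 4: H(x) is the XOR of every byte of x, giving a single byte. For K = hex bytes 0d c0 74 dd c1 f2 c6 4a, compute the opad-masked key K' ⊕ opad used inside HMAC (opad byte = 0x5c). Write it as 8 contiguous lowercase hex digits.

Key hex bytes 0d c0 74 dd c1 f2 c6 4a is 8 bytes > B = 4, so hash it first: H(key) = db, then zero-pad to 4 bytes: K' = db 00 00 00.
XOR each byte with 0x5c: db⊕5c=87, 00⊕5c=5c, 00⊕5c=5c, 00⊕5c=5c.

875c5c5c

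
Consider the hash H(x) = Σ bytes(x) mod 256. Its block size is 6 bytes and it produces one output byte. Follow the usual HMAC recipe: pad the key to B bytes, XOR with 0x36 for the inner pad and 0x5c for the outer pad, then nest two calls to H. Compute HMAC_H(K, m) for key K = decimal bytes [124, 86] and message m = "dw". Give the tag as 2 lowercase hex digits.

f7

Key decimal bytes [124, 86] = 7c 56 is 2 bytes ≤ B = 6; zero-pad to 6 bytes: K' = 7c 56 00 00 00 00.
K' ⊕ ipad = 4a 60 36 36 36 36.  K' ⊕ opad = 20 0a 5c 5c 5c 5c.
Inner input = (K'⊕ipad) ∥ m = 4a 60 36 36 36 36 ∥ 64 77.
Inner hash: sum = 74+96+54+54+54+54+100+119 = 605; mod 256 = 93 → 5d.
Outer input = (K'⊕opad) ∥ inner = 20 0a 5c 5c 5c 5c ∥ 5d.
Outer hash (tag): sum = 32+10+92+92+92+92+93 = 503; mod 256 = 247 → f7.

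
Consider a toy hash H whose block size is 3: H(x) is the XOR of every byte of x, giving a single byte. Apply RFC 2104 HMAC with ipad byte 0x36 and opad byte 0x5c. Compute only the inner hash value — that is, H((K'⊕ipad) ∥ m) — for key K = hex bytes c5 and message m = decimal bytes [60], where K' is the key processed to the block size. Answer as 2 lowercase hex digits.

cf

Key hex bytes c5 is 1 byte ≤ B = 3; zero-pad to 3 bytes: K' = c5 00 00.
K' ⊕ ipad = f3 36 36.
Inner input = f3 36 36 ∥ 3c.
Inner hash: XOR f3⊕36⊕36⊕3c = cf.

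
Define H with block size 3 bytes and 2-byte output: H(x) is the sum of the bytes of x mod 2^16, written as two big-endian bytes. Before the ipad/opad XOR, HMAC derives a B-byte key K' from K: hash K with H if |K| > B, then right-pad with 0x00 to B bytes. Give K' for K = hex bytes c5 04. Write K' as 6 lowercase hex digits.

Key hex bytes c5 04 is 2 bytes ≤ B = 3; zero-pad to 3 bytes: K' = c5 04 00.

c50400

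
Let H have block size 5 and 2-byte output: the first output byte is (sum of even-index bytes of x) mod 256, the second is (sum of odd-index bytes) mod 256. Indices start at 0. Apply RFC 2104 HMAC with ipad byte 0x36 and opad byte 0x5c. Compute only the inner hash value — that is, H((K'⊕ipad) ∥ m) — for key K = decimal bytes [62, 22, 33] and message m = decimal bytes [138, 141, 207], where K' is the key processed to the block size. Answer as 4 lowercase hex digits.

Key decimal bytes [62, 22, 33] = 3e 16 21 is 3 bytes ≤ B = 5; zero-pad to 5 bytes: K' = 3e 16 21 00 00.
K' ⊕ ipad = 08 20 17 36 36.
Inner input = 08 20 17 36 36 ∥ 8a 8d cf.
Inner hash: even-index sum = 226 mod 256 = 226; odd-index sum = 431 mod 256 = 175 → e2 af.

e2af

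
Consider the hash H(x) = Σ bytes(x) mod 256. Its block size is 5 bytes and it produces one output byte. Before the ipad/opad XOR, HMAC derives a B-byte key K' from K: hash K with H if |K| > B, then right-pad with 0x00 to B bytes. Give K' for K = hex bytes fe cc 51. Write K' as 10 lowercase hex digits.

Key hex bytes fe cc 51 is 3 bytes ≤ B = 5; zero-pad to 5 bytes: K' = fe cc 51 00 00.

fecc510000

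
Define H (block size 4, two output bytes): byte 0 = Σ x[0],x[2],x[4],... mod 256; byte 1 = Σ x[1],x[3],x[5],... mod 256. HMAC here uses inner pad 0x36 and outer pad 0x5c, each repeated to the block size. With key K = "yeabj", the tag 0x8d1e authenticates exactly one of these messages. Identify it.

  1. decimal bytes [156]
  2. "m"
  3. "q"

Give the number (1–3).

3

Key "yeabj" = 79 65 61 62 6a is 5 bytes > B = 4, so hash it first: H(key) = 44 c7, then zero-pad to 4 bytes: K' = 44 c7 00 00.
K' ⊕ ipad = 72 f1 36 36; K' ⊕ opad = 18 9b 5c 5c.
m1: inner = H(72 f1 36 36 9c) = 44 27; tag = H(18 9b 5c 5c 44 27) = b81e
m2: inner = H(72 f1 36 36 6d) = 15 27; tag = H(18 9b 5c 5c 15 27) = 891e
m3: inner = H(72 f1 36 36 71) = 19 27; tag = H(18 9b 5c 5c 19 27) = 8d1e ← matches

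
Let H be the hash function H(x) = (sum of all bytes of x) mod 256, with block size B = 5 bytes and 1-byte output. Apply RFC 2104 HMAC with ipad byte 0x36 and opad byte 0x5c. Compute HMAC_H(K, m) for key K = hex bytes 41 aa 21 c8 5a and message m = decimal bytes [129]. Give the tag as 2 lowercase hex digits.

Key hex bytes 41 aa 21 c8 5a is exactly B = 5 bytes: K' = 41 aa 21 c8 5a.
K' ⊕ ipad = 77 9c 17 fe 6c.  K' ⊕ opad = 1d f6 7d 94 06.
Inner input = (K'⊕ipad) ∥ m = 77 9c 17 fe 6c ∥ 81.
Inner hash: sum = 119+156+23+254+108+129 = 789; mod 256 = 21 → 15.
Outer input = (K'⊕opad) ∥ inner = 1d f6 7d 94 06 ∥ 15.
Outer hash (tag): sum = 29+246+125+148+6+21 = 575; mod 256 = 63 → 3f.

3f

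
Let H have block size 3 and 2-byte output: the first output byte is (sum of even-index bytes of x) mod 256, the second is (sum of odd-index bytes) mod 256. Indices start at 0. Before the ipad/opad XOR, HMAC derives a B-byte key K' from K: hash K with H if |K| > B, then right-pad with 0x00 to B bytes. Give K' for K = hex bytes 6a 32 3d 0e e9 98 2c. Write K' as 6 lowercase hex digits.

bcd800

|K| = 7 > B = 3, so first hash the key.
H(K): even-index sum = 444 mod 256 = 188; odd-index sum = 216 mod 256 = 216 → bc d8.
Zero-pad H(K) = bc d8 to 3 bytes: K' = bc d8 00.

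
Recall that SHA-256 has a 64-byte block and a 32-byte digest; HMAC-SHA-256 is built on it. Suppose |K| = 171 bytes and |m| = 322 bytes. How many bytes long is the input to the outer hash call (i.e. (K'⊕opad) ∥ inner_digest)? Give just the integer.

96

Key is 171 > 64 bytes, so it is hashed to 32 bytes then zero-padded to 64: |K'| = 64.
Outer input = (K'⊕opad) ∥ H(inner) → 64 + 32 = 96 bytes.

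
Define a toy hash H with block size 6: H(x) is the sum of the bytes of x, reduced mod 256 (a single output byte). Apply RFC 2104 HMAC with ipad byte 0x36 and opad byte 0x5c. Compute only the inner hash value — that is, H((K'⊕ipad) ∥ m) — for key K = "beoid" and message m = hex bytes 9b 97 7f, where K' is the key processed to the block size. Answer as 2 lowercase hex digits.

98

Key "beoid" = 62 65 6f 69 64 is 5 bytes ≤ B = 6; zero-pad to 6 bytes: K' = 62 65 6f 69 64 00.
K' ⊕ ipad = 54 53 59 5f 52 36.
Inner input = 54 53 59 5f 52 36 ∥ 9b 97 7f.
Inner hash: sum = 84+83+89+95+82+54+155+151+127 = 920; mod 256 = 152 → 98.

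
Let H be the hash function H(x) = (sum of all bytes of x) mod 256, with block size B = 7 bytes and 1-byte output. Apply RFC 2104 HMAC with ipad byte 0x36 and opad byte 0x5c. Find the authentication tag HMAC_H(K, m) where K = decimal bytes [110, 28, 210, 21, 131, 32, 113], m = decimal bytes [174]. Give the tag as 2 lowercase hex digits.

1a

Key decimal bytes [110, 28, 210, 21, 131, 32, 113] = 6e 1c d2 15 83 20 71 is exactly B = 7 bytes: K' = 6e 1c d2 15 83 20 71.
K' ⊕ ipad = 58 2a e4 23 b5 16 47.  K' ⊕ opad = 32 40 8e 49 df 7c 2d.
Inner input = (K'⊕ipad) ∥ m = 58 2a e4 23 b5 16 47 ∥ ae.
Inner hash: sum = 88+42+228+35+181+22+71+174 = 841; mod 256 = 73 → 49.
Outer input = (K'⊕opad) ∥ inner = 32 40 8e 49 df 7c 2d ∥ 49.
Outer hash (tag): sum = 50+64+142+73+223+124+45+73 = 794; mod 256 = 26 → 1a.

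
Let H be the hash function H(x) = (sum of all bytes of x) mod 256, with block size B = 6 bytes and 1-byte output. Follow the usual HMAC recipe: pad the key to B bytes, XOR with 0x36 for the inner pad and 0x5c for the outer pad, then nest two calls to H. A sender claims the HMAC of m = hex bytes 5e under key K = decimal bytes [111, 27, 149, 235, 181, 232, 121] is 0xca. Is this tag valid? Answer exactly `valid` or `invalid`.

Key decimal bytes [111, 27, 149, 235, 181, 232, 121] = 6f 1b 95 eb b5 e8 79 is 7 bytes > B = 6, so hash it first: H(key) = 20, then zero-pad to 6 bytes: K' = 20 00 00 00 00 00.
K' ⊕ ipad = 16 36 36 36 36 36; K' ⊕ opad = 7c 5c 5c 5c 5c 5c.
Inner hash: sum = 22+54+54+54+54+54+94 = 386; mod 256 = 130 → 82.
Outer hash (recomputed tag): sum = 124+92+92+92+92+92+130 = 714; mod 256 = 202 → ca.
Recomputed tag = ca; claimed = ca → match.

valid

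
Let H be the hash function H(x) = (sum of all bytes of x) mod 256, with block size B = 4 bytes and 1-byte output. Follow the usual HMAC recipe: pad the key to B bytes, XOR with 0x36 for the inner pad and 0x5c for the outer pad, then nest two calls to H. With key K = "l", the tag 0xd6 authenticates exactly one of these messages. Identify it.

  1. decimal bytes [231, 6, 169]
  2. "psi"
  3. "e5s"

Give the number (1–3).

1

Key "l" = 6c is 1 byte ≤ B = 4; zero-pad to 4 bytes: K' = 6c 00 00 00.
K' ⊕ ipad = 5a 36 36 36; K' ⊕ opad = 30 5c 5c 5c.
m1: inner = H(5a 36 36 36 e7 06 a9) = 92; tag = H(30 5c 5c 5c 92) = d6 ← matches
m2: inner = H(5a 36 36 36 70 73 69) = 48; tag = H(30 5c 5c 5c 48) = 8c
m3: inner = H(5a 36 36 36 65 35 73) = 09; tag = H(30 5c 5c 5c 09) = 4d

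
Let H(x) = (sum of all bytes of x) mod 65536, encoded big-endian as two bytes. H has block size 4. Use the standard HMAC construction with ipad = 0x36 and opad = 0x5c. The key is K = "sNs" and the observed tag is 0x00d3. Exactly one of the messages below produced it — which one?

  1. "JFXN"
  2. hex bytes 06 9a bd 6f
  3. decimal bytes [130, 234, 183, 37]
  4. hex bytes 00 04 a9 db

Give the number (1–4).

2

Key "sNs" = 73 4e 73 is 3 bytes ≤ B = 4; zero-pad to 4 bytes: K' = 73 4e 73 00.
K' ⊕ ipad = 45 78 45 36; K' ⊕ opad = 2f 12 2f 5c.
m1: inner = H(45 78 45 36 4a 46 58 4e) = 02 6e; tag = H(2f 12 2f 5c 02 6e) = 013c
m2: inner = H(45 78 45 36 06 9a bd 6f) = 03 04; tag = H(2f 12 2f 5c 03 04) = 00d3 ← matches
m3: inner = H(45 78 45 36 82 ea b7 25) = 03 80; tag = H(2f 12 2f 5c 03 80) = 014f
m4: inner = H(45 78 45 36 00 04 a9 db) = 02 c0; tag = H(2f 12 2f 5c 02 c0) = 018e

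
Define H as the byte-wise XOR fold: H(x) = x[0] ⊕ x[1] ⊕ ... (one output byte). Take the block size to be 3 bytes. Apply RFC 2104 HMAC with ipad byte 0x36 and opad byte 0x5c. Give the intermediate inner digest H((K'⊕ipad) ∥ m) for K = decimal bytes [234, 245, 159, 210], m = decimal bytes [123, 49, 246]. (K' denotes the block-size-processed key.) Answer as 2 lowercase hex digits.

Key decimal bytes [234, 245, 159, 210] = ea f5 9f d2 is 4 bytes > B = 3, so hash it first: H(key) = 52, then zero-pad to 3 bytes: K' = 52 00 00.
K' ⊕ ipad = 64 36 36.
Inner input = 64 36 36 ∥ 7b 31 f6.
Inner hash: XOR 64⊕36⊕36⊕7b⊕31⊕f6 = d8.

d8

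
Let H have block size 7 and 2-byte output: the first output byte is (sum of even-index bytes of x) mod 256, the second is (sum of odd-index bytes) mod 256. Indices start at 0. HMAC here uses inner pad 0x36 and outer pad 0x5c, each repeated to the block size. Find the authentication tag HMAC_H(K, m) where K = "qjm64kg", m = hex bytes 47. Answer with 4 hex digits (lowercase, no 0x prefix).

01cc

Key "qjm64kg" = 71 6a 6d 36 34 6b 67 is exactly B = 7 bytes: K' = 71 6a 6d 36 34 6b 67.
K' ⊕ ipad = 47 5c 5b 00 02 5d 51.  K' ⊕ opad = 2d 36 31 6a 68 37 3b.
Inner input = (K'⊕ipad) ∥ m = 47 5c 5b 00 02 5d 51 ∥ 47.
Inner hash: even-index sum = 245 mod 256 = 245; odd-index sum = 256 mod 256 = 0 → f5 00.
Outer input = (K'⊕opad) ∥ inner = 2d 36 31 6a 68 37 3b ∥ f5 00.
Outer hash (tag): even-index sum = 257 mod 256 = 1; odd-index sum = 460 mod 256 = 204 → 01 cc.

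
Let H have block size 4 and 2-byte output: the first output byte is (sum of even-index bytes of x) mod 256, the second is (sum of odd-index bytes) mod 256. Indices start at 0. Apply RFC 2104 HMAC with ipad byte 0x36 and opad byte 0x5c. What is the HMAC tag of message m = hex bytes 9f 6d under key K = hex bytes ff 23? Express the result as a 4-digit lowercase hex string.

9d93

Key hex bytes ff 23 is 2 bytes ≤ B = 4; zero-pad to 4 bytes: K' = ff 23 00 00.
K' ⊕ ipad = c9 15 36 36.  K' ⊕ opad = a3 7f 5c 5c.
Inner input = (K'⊕ipad) ∥ m = c9 15 36 36 ∥ 9f 6d.
Inner hash: even-index sum = 414 mod 256 = 158; odd-index sum = 184 mod 256 = 184 → 9e b8.
Outer input = (K'⊕opad) ∥ inner = a3 7f 5c 5c ∥ 9e b8.
Outer hash (tag): even-index sum = 413 mod 256 = 157; odd-index sum = 403 mod 256 = 147 → 9d 93.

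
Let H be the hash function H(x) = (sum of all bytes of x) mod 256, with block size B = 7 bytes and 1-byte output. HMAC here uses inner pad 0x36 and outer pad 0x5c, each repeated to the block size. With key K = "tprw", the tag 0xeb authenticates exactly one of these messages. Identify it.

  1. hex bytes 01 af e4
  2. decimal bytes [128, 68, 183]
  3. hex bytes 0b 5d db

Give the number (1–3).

Key "tprw" = 74 70 72 77 is 4 bytes ≤ B = 7; zero-pad to 7 bytes: K' = 74 70 72 77 00 00 00.
K' ⊕ ipad = 42 46 44 41 36 36 36; K' ⊕ opad = 28 2c 2e 2b 5c 5c 5c.
m1: inner = H(42 46 44 41 36 36 36 01 af e4) = 43; tag = H(28 2c 2e 2b 5c 5c 5c 43) = 04
m2: inner = H(42 46 44 41 36 36 36 80 44 b7) = 2a; tag = H(28 2c 2e 2b 5c 5c 5c 2a) = eb ← matches
m3: inner = H(42 46 44 41 36 36 36 0b 5d db) = f2; tag = H(28 2c 2e 2b 5c 5c 5c f2) = b3

2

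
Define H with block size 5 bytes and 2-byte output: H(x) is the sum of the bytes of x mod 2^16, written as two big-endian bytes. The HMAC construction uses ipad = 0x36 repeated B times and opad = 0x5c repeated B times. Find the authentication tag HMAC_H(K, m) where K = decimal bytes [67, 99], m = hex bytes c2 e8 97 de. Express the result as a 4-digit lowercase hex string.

Key decimal bytes [67, 99] = 43 63 is 2 bytes ≤ B = 5; zero-pad to 5 bytes: K' = 43 63 00 00 00.
K' ⊕ ipad = 75 55 36 36 36.  K' ⊕ opad = 1f 3f 5c 5c 5c.
Inner input = (K'⊕ipad) ∥ m = 75 55 36 36 36 ∥ c2 e8 97 de.
Inner hash: sum = 117+85+54+54+54+194+232+151+222 = 1163 → 04 8b.
Outer input = (K'⊕opad) ∥ inner = 1f 3f 5c 5c 5c ∥ 04 8b.
Outer hash (tag): sum = 31+63+92+92+92+4+139 = 513 → 02 01.

0201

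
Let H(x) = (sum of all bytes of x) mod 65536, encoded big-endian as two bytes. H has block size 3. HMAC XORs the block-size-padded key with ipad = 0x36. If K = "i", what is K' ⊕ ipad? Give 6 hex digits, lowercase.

Key "i" = 69 is 1 byte ≤ B = 3; zero-pad to 3 bytes: K' = 69 00 00.
XOR each byte with 0x36: 69⊕36=5f, 00⊕36=36, 00⊕36=36.

5f3636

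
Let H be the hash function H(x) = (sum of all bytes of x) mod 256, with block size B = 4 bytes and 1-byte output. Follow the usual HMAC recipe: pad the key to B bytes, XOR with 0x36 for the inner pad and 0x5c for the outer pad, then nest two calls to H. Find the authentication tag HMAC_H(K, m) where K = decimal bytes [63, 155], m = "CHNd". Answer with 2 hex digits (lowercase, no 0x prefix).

Key decimal bytes [63, 155] = 3f 9b is 2 bytes ≤ B = 4; zero-pad to 4 bytes: K' = 3f 9b 00 00.
K' ⊕ ipad = 09 ad 36 36.  K' ⊕ opad = 63 c7 5c 5c.
Inner input = (K'⊕ipad) ∥ m = 09 ad 36 36 ∥ 43 48 4e 64.
Inner hash: sum = 9+173+54+54+67+72+78+100 = 607; mod 256 = 95 → 5f.
Outer input = (K'⊕opad) ∥ inner = 63 c7 5c 5c ∥ 5f.
Outer hash (tag): sum = 99+199+92+92+95 = 577; mod 256 = 65 → 41.

41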